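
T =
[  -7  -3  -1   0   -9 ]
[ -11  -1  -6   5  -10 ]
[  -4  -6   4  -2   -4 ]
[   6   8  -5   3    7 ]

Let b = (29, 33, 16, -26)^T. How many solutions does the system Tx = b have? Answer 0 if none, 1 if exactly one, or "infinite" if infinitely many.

infinite

Row reduce the augmented matrix [T | b].
R2 ← R2 − (11/7)·R1: [0, 26/7, -31/7, 5, 29/7, -88/7]
R3 ← R3 − (4/7)·R1: [0, -30/7, 32/7, -2, 8/7, -4/7]
R4 ← R4 + (6/7)·R1: [0, 38/7, -41/7, 3, -5/7, -8/7]
R3 ← R3 + (15/13)·R2: [0, 0, -7/13, 49/13, 77/13, -196/13]
R4 ← R4 − (19/13)·R2: [0, 0, 8/13, -56/13, -88/13, 224/13]
R4 ← R4 + (8/7)·R3: [0, 0, 0, 0, 0, 0]
The echelon form has 3 nonzero rows, and every pivot lies in the first 5 columns, so rank(T) = rank([T|b]) = 3.
The system is consistent.
rank = 3 < 5 unknowns, so there are infinitely many solutions.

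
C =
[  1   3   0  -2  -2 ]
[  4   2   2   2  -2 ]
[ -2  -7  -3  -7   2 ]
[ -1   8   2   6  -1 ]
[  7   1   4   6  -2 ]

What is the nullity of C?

Row reduce to echelon form.
R2 ← R2 − (4)·R1: [0, -10, 2, 10, 6]
R3 ← R3 + (2)·R1: [0, -1, -3, -11, -2]
R4 ← R4 + R1: [0, 11, 2, 4, -3]
R5 ← R5 − (7)·R1: [0, -20, 4, 20, 12]
R3 ← R3 − (1/10)·R2: [0, 0, -16/5, -12, -13/5]
R4 ← R4 + (11/10)·R2: [0, 0, 21/5, 15, 18/5]
R5 ← R5 − (2)·R2: [0, 0, 0, 0, 0]
R4 ← R4 + (21/16)·R3: [0, 0, 0, -3/4, 3/16]
4 nonzero rows, so rank(C) = 4.
C has 5 columns; by rank–nullity, nullity = 5 − 4 = 1.

1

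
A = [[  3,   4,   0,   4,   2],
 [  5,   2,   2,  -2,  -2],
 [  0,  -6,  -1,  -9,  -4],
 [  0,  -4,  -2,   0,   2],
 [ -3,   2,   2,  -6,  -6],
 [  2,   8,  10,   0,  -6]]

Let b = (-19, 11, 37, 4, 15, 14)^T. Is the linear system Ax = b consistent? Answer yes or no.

Row reduce the augmented matrix [A | b].
R2 ← R2 − (5/3)·R1: [0, -14/3, 2, -26/3, -16/3, 128/3]
R5 ← R5 + R1: [0, 6, 2, -2, -4, -4]
R6 ← R6 − (2/3)·R1: [0, 16/3, 10, -8/3, -22/3, 80/3]
R3 ← R3 − (9/7)·R2: [0, 0, -25/7, 15/7, 20/7, -125/7]
R4 ← R4 − (6/7)·R2: [0, 0, -26/7, 52/7, 46/7, -228/7]
R5 ← R5 + (9/7)·R2: [0, 0, 32/7, -92/7, -76/7, 356/7]
R6 ← R6 + (8/7)·R2: [0, 0, 86/7, -88/7, -94/7, 528/7]
R4 ← R4 − (26/25)·R3: [0, 0, 0, 26/5, 18/5, -14]
R5 ← R5 + (32/25)·R3: [0, 0, 0, -52/5, -36/5, 28]
R6 ← R6 + (86/25)·R3: [0, 0, 0, -26/5, -18/5, 14]
R5 ← R5 + (2)·R4: [0, 0, 0, 0, 0, 0]
R6 ← R6 + R4: [0, 0, 0, 0, 0, 0]
The echelon form has 4 nonzero rows, and every pivot lies in the first 5 columns, so rank(A) = rank([A|b]) = 4.
The system is consistent.

yes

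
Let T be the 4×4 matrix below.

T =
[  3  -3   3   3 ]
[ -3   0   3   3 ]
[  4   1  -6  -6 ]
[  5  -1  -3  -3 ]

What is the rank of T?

Row reduce to echelon form.
R2 ← R2 + R1: [0, -3, 6, 6]
R3 ← R3 − (4/3)·R1: [0, 5, -10, -10]
R4 ← R4 − (5/3)·R1: [0, 4, -8, -8]
R3 ← R3 + (5/3)·R2: [0, 0, 0, 0]
R4 ← R4 + (4/3)·R2: [0, 0, 0, 0]
Echelon form has 2 nonzero rows, so rank(T) = 2.

2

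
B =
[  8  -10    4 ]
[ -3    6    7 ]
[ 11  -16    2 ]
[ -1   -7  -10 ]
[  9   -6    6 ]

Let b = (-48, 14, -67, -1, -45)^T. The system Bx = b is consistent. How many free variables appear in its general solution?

0

Row reduce the augmented matrix [B | b].
R2 ← R2 + (3/8)·R1: [0, 9/4, 17/2, -4]
R3 ← R3 − (11/8)·R1: [0, -9/4, -7/2, -1]
R4 ← R4 + (1/8)·R1: [0, -33/4, -19/2, -7]
R5 ← R5 − (9/8)·R1: [0, 21/4, 3/2, 9]
R3 ← R3 + R2: [0, 0, 5, -5]
R4 ← R4 + (11/3)·R2: [0, 0, 65/3, -65/3]
R5 ← R5 − (7/3)·R2: [0, 0, -55/3, 55/3]
R4 ← R4 − (13/3)·R3: [0, 0, 0, 0]
R5 ← R5 + (11/3)·R3: [0, 0, 0, 0]
The echelon form has 3 nonzero rows, and every pivot lies in the first 3 columns, so rank(B) = rank([B|b]) = 3.
The system is consistent.
Free variables = (unknowns) − (rank) = 3 − 3 = 0.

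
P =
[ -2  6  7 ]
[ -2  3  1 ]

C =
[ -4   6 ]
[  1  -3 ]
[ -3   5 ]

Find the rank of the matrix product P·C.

First compute PC:
[[ -7,   5],
 [  8, -16]]
Now row reduce the product.
R2 ← R2 + (8/7)·R1: [0, -72/7]
2 nonzero rows, so rank(PC) = 2.

2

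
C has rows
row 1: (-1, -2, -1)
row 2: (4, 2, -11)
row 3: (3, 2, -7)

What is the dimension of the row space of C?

Row reduce to echelon form.
R2 ← R2 + (4)·R1: [0, -6, -15]
R3 ← R3 + (3)·R1: [0, -4, -10]
R3 ← R3 − (2/3)·R2: [0, 0, 0]
Echelon form has 2 nonzero rows, so rank(C) = 2.
The row space has dimension equal to the rank: 2.

2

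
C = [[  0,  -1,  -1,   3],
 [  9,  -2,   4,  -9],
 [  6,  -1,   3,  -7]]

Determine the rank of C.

Row reduce to echelon form.
Swap R1 ↔ R2
R3 ← R3 − (2/3)·R1: [0, 1/3, 1/3, -1]
R3 ← R3 + (1/3)·R2: [0, 0, 0, 0]
Echelon form has 2 nonzero rows, so rank(C) = 2.

2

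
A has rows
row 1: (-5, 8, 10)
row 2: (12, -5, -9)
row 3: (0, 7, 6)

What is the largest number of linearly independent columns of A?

3

Row reduce to echelon form.
R2 ← R2 + (12/5)·R1: [0, 71/5, 15]
R3 ← R3 − (35/71)·R2: [0, 0, -99/71]
Echelon form has 3 nonzero rows, so rank(A) = 3.
The rank gives the maximum number of linearly independent columns: 3.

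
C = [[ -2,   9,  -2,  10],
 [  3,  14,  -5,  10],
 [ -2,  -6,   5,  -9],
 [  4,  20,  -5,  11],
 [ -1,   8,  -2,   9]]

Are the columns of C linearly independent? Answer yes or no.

yes

Row reduce C to echelon form.
R2 ← R2 + (3/2)·R1: [0, 55/2, -8, 25]
R3 ← R3 − R1: [0, -15, 7, -19]
R4 ← R4 + (2)·R1: [0, 38, -9, 31]
R5 ← R5 − (1/2)·R1: [0, 7/2, -1, 4]
R3 ← R3 + (6/11)·R2: [0, 0, 29/11, -59/11]
R4 ← R4 − (76/55)·R2: [0, 0, 113/55, -39/11]
R5 ← R5 − (7/55)·R2: [0, 0, 1/55, 9/11]
R4 ← R4 − (113/145)·R3: [0, 0, 0, 92/145]
R5 ← R5 − (1/145)·R3: [0, 0, 0, 124/145]
R5 ← R5 − (31/23)·R4: [0, 0, 0, 0]
4 pivots among 4 columns.
Every column is a pivot column, so the columns are linearly independent.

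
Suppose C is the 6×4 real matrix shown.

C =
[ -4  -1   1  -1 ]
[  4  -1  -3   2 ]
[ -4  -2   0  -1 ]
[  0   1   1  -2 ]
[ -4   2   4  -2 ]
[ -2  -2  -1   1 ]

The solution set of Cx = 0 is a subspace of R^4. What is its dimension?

Row reduce to echelon form.
R2 ← R2 + R1: [0, -2, -2, 1]
R3 ← R3 − R1: [0, -1, -1, 0]
R5 ← R5 − R1: [0, 3, 3, -1]
R6 ← R6 − (1/2)·R1: [0, -3/2, -3/2, 3/2]
R3 ← R3 − (1/2)·R2: [0, 0, 0, -1/2]
R4 ← R4 + (1/2)·R2: [0, 0, 0, -3/2]
R5 ← R5 + (3/2)·R2: [0, 0, 0, 1/2]
R6 ← R6 − (3/4)·R2: [0, 0, 0, 3/4]
R4 ← R4 − (3)·R3: [0, 0, 0, 0]
R5 ← R5 + R3: [0, 0, 0, 0]
R6 ← R6 + (3/2)·R3: [0, 0, 0, 0]
3 nonzero rows, so rank(C) = 3.
C has 4 columns; by rank–nullity, nullity = 4 − 3 = 1.

1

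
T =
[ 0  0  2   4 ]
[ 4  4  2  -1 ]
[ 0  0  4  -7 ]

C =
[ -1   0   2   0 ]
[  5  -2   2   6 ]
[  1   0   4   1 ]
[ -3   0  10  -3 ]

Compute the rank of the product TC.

First compute TC:
[[-10,   0,  48, -10],
 [ 21,  -8,  14,  29],
 [ 25,   0, -54,  25]]
Now row reduce the product.
R2 ← R2 + (21/10)·R1: [0, -8, 574/5, 8]
R3 ← R3 + (5/2)·R1: [0, 0, 66, 0]
3 nonzero rows, so rank(TC) = 3.

3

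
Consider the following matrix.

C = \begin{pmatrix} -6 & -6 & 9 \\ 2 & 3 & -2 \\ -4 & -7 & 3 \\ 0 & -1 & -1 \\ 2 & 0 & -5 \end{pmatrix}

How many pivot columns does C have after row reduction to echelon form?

Row reduce to echelon form.
R2 ← R2 + (1/3)·R1: [0, 1, 1]
R3 ← R3 − (2/3)·R1: [0, -3, -3]
R5 ← R5 + (1/3)·R1: [0, -2, -2]
R3 ← R3 + (3)·R2: [0, 0, 0]
R4 ← R4 + R2: [0, 0, 0]
R5 ← R5 + (2)·R2: [0, 0, 0]
Echelon form has 2 nonzero rows, so rank(C) = 2.
Each nonzero row contributes one pivot column: 2 pivot columns.

2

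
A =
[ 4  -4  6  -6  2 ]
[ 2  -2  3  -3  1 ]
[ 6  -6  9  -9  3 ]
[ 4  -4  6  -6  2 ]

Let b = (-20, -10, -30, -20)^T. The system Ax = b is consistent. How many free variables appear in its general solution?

4

Row reduce the augmented matrix [A | b].
R2 ← R2 − (1/2)·R1: [0, 0, 0, 0, 0, 0]
R3 ← R3 − (3/2)·R1: [0, 0, 0, 0, 0, 0]
R4 ← R4 − R1: [0, 0, 0, 0, 0, 0]
The echelon form has 1 nonzero rows, and every pivot lies in the first 5 columns, so rank(A) = rank([A|b]) = 1.
The system is consistent.
Free variables = (unknowns) − (rank) = 5 − 1 = 4.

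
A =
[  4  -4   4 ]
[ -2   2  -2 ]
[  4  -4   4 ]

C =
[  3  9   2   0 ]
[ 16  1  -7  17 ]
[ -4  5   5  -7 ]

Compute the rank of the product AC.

1

First compute AC:
[[-68,  52,  56, -96],
 [ 34, -26, -28,  48],
 [-68,  52,  56, -96]]
Now row reduce the product.
R2 ← R2 + (1/2)·R1: [0, 0, 0, 0]
R3 ← R3 − R1: [0, 0, 0, 0]
1 nonzero row, so rank(AC) = 1.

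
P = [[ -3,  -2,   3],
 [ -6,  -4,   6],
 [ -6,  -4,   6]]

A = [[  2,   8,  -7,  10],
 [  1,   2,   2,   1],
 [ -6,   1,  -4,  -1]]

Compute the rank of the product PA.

1

First compute PA:
[[-26, -25,   5, -35],
 [-52, -50,  10, -70],
 [-52, -50,  10, -70]]
Now row reduce the product.
R2 ← R2 − (2)·R1: [0, 0, 0, 0]
R3 ← R3 − (2)·R1: [0, 0, 0, 0]
1 nonzero row, so rank(PA) = 1.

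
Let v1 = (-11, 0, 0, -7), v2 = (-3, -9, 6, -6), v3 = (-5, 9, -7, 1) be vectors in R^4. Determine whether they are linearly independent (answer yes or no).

yes

Form the matrix with these vectors as rows and row reduce.
R2 ← R2 − (3/11)·R1: [0, -9, 6, -45/11]
R3 ← R3 − (5/11)·R1: [0, 9, -7, 46/11]
R3 ← R3 + R2: [0, 0, -1, 1/11]
3 nonzero rows, so the 3 vectors span a space of dimension 3.
Since 3 = 3, the vectors are linearly independent.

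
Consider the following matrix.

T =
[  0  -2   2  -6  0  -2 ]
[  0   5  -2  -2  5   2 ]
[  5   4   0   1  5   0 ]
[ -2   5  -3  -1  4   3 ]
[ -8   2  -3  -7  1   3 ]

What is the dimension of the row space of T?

Row reduce to echelon form.
Swap R1 ↔ R3
R4 ← R4 + (2/5)·R1: [0, 33/5, -3, -3/5, 6, 3]
R5 ← R5 + (8/5)·R1: [0, 42/5, -3, -27/5, 9, 3]
R3 ← R3 + (2/5)·R2: [0, 0, 6/5, -34/5, 2, -6/5]
R4 ← R4 − (33/25)·R2: [0, 0, -9/25, 51/25, -3/5, 9/25]
R5 ← R5 − (42/25)·R2: [0, 0, 9/25, -51/25, 3/5, -9/25]
R4 ← R4 + (3/10)·R3: [0, 0, 0, 0, 0, 0]
R5 ← R5 − (3/10)·R3: [0, 0, 0, 0, 0, 0]
Echelon form has 3 nonzero rows, so rank(T) = 3.
The row space has dimension equal to the rank: 3.

3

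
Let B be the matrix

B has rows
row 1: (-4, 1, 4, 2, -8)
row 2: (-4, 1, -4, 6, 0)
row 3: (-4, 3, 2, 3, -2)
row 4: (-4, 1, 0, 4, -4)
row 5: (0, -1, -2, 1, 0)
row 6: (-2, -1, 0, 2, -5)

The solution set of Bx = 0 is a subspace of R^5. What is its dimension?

2

Row reduce to echelon form.
R2 ← R2 − R1: [0, 0, -8, 4, 8]
R3 ← R3 − R1: [0, 2, -2, 1, 6]
R4 ← R4 − R1: [0, 0, -4, 2, 4]
R6 ← R6 − (1/2)·R1: [0, -3/2, -2, 1, -1]
Swap R2 ↔ R3
R5 ← R5 + (1/2)·R2: [0, 0, -3, 3/2, 3]
R6 ← R6 + (3/4)·R2: [0, 0, -7/2, 7/4, 7/2]
R4 ← R4 − (1/2)·R3: [0, 0, 0, 0, 0]
R5 ← R5 − (3/8)·R3: [0, 0, 0, 0, 0]
R6 ← R6 − (7/16)·R3: [0, 0, 0, 0, 0]
3 nonzero rows, so rank(B) = 3.
B has 5 columns; by rank–nullity, nullity = 5 − 3 = 2.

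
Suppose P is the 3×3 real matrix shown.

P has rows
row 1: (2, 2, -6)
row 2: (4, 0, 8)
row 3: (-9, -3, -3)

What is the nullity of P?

Row reduce to echelon form.
R2 ← R2 − (2)·R1: [0, -4, 20]
R3 ← R3 + (9/2)·R1: [0, 6, -30]
R3 ← R3 + (3/2)·R2: [0, 0, 0]
2 nonzero rows, so rank(P) = 2.
P has 3 columns; by rank–nullity, nullity = 3 − 2 = 1.

1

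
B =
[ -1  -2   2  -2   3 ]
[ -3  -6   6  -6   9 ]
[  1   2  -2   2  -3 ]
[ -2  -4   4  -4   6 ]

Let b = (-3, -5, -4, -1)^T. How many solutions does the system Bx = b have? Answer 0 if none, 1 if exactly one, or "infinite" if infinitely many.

Row reduce the augmented matrix [B | b].
R2 ← R2 − (3)·R1: [0, 0, 0, 0, 0, 4]
R3 ← R3 + R1: [0, 0, 0, 0, 0, -7]
R4 ← R4 − (2)·R1: [0, 0, 0, 0, 0, 5]
R3 ← R3 + (7/4)·R2: [0, 0, 0, 0, 0, 0]
R4 ← R4 − (5/4)·R2: [0, 0, 0, 0, 0, 0]
The echelon form has 2 nonzero rows; the last pivot sits in the augmented column, so rank(B) = 1 but rank([B|b]) = 2.
Since the ranks differ, the system is inconsistent.
It has no solutions.

0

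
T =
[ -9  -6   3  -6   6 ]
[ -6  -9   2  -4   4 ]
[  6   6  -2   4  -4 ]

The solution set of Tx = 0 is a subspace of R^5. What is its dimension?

3

Row reduce to echelon form.
R2 ← R2 − (2/3)·R1: [0, -5, 0, 0, 0]
R3 ← R3 + (2/3)·R1: [0, 2, 0, 0, 0]
R3 ← R3 + (2/5)·R2: [0, 0, 0, 0, 0]
2 nonzero rows, so rank(T) = 2.
T has 5 columns; by rank–nullity, nullity = 5 − 2 = 3.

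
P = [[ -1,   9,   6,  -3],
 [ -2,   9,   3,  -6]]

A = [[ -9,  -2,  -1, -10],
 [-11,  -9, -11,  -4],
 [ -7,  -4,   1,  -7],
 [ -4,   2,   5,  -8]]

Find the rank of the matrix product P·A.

2

First compute PA:
[[-120, -109, -107, -44],
 [-78, -101, -124,  11]]
Now row reduce the product.
R2 ← R2 − (13/20)·R1: [0, -603/20, -1089/20, 198/5]
2 nonzero rows, so rank(PA) = 2.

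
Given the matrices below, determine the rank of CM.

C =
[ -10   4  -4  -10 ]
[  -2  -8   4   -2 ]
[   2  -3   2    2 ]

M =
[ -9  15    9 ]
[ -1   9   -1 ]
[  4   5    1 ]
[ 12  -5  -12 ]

First compute CM:
[[-50, -84,  22],
 [ 18, -72,  18],
 [ 17,   3,  -1]]
Now row reduce the product.
R2 ← R2 + (9/25)·R1: [0, -2556/25, 648/25]
R3 ← R3 + (17/50)·R1: [0, -639/25, 162/25]
R3 ← R3 − (1/4)·R2: [0, 0, 0]
2 nonzero rows, so rank(CM) = 2.

2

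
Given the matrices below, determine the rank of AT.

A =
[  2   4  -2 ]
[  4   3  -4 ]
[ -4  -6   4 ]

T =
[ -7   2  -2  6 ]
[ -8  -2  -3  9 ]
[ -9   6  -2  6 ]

First compute AT:
[[-28, -16, -12,  36],
 [-16, -22,  -9,  27],
 [ 40,  28,  18, -54]]
Now row reduce the product.
R2 ← R2 − (4/7)·R1: [0, -90/7, -15/7, 45/7]
R3 ← R3 + (10/7)·R1: [0, 36/7, 6/7, -18/7]
R3 ← R3 + (2/5)·R2: [0, 0, 0, 0]
2 nonzero rows, so rank(AT) = 2.

2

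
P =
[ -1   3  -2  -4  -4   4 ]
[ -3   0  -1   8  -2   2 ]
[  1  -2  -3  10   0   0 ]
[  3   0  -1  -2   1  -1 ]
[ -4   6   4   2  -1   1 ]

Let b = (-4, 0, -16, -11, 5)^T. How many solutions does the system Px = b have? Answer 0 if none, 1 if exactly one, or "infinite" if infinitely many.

Row reduce the augmented matrix [P | b].
R2 ← R2 − (3)·R1: [0, -9, 5, 20, 10, -10, 12]
R3 ← R3 + R1: [0, 1, -5, 6, -4, 4, -20]
R4 ← R4 + (3)·R1: [0, 9, -7, -14, -11, 11, -23]
R5 ← R5 − (4)·R1: [0, -6, 12, 18, 15, -15, 21]
R3 ← R3 + (1/9)·R2: [0, 0, -40/9, 74/9, -26/9, 26/9, -56/3]
R4 ← R4 + R2: [0, 0, -2, 6, -1, 1, -11]
R5 ← R5 − (2/3)·R2: [0, 0, 26/3, 14/3, 25/3, -25/3, 13]
R4 ← R4 − (9/20)·R3: [0, 0, 0, 23/10, 3/10, -3/10, -13/5]
R5 ← R5 + (39/20)·R3: [0, 0, 0, 207/10, 27/10, -27/10, -117/5]
R5 ← R5 − (9)·R4: [0, 0, 0, 0, 0, 0, 0]
The echelon form has 4 nonzero rows, and every pivot lies in the first 6 columns, so rank(P) = rank([P|b]) = 4.
The system is consistent.
rank = 4 < 6 unknowns, so there are infinitely many solutions.

infinite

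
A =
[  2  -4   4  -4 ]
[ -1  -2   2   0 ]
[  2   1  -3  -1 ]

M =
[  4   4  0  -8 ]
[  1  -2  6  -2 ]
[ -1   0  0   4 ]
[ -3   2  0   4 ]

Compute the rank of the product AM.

First compute AM:
[[ 12,   8, -24,  -8],
 [ -8,   0, -12,  20],
 [ 15,   4,   6, -34]]
Now row reduce the product.
R2 ← R2 + (2/3)·R1: [0, 16/3, -28, 44/3]
R3 ← R3 − (5/4)·R1: [0, -6, 36, -24]
R3 ← R3 + (9/8)·R2: [0, 0, 9/2, -15/2]
3 nonzero rows, so rank(AM) = 3.

3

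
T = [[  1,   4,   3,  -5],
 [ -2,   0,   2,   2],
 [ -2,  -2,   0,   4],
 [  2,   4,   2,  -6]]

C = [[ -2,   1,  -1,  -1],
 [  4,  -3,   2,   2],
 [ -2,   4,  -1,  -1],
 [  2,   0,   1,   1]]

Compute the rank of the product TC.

2

First compute TC:
[[ -2,   1,  -1,  -1],
 [  4,   6,   2,   2],
 [  4,   4,   2,   2],
 [ -4,  -2,  -2,  -2]]
Now row reduce the product.
R2 ← R2 + (2)·R1: [0, 8, 0, 0]
R3 ← R3 + (2)·R1: [0, 6, 0, 0]
R4 ← R4 − (2)·R1: [0, -4, 0, 0]
R3 ← R3 − (3/4)·R2: [0, 0, 0, 0]
R4 ← R4 + (1/2)·R2: [0, 0, 0, 0]
2 nonzero rows, so rank(TC) = 2.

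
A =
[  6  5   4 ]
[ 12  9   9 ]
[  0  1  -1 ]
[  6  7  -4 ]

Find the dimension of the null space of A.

0

Row reduce to echelon form.
R2 ← R2 − (2)·R1: [0, -1, 1]
R4 ← R4 − R1: [0, 2, -8]
R3 ← R3 + R2: [0, 0, 0]
R4 ← R4 + (2)·R2: [0, 0, -6]
Swap R3 ↔ R4
3 nonzero rows, so rank(A) = 3.
A has 3 columns; by rank–nullity, nullity = 3 − 3 = 0.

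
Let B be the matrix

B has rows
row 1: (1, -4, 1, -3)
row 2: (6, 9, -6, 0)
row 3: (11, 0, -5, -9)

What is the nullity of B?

2

Row reduce to echelon form.
R2 ← R2 − (6)·R1: [0, 33, -12, 18]
R3 ← R3 − (11)·R1: [0, 44, -16, 24]
R3 ← R3 − (4/3)·R2: [0, 0, 0, 0]
2 nonzero rows, so rank(B) = 2.
B has 4 columns; by rank–nullity, nullity = 4 − 2 = 2.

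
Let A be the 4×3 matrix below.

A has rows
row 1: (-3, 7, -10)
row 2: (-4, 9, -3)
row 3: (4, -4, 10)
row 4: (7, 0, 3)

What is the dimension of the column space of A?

Row reduce to echelon form.
R2 ← R2 − (4/3)·R1: [0, -1/3, 31/3]
R3 ← R3 + (4/3)·R1: [0, 16/3, -10/3]
R4 ← R4 + (7/3)·R1: [0, 49/3, -61/3]
R3 ← R3 + (16)·R2: [0, 0, 162]
R4 ← R4 + (49)·R2: [0, 0, 486]
R4 ← R4 − (3)·R3: [0, 0, 0]
Echelon form has 3 nonzero rows, so rank(A) = 3.
The column space has dimension equal to the rank: 3.

3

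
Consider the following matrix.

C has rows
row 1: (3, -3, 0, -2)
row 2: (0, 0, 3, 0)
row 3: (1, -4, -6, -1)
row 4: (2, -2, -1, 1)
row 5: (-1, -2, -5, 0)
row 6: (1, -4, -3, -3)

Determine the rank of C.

4

Row reduce to echelon form.
R3 ← R3 − (1/3)·R1: [0, -3, -6, -1/3]
R4 ← R4 − (2/3)·R1: [0, 0, -1, 7/3]
R5 ← R5 + (1/3)·R1: [0, -3, -5, -2/3]
R6 ← R6 − (1/3)·R1: [0, -3, -3, -7/3]
Swap R2 ↔ R3
R5 ← R5 − R2: [0, 0, 1, -1/3]
R6 ← R6 − R2: [0, 0, 3, -2]
R4 ← R4 + (1/3)·R3: [0, 0, 0, 7/3]
R5 ← R5 − (1/3)·R3: [0, 0, 0, -1/3]
R6 ← R6 − R3: [0, 0, 0, -2]
R5 ← R5 + (1/7)·R4: [0, 0, 0, 0]
R6 ← R6 + (6/7)·R4: [0, 0, 0, 0]
Echelon form has 4 nonzero rows, so rank(C) = 4.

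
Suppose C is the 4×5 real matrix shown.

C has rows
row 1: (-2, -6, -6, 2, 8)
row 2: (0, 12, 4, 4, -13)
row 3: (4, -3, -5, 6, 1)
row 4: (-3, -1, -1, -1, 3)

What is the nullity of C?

2

Row reduce to echelon form.
R3 ← R3 + (2)·R1: [0, -15, -17, 10, 17]
R4 ← R4 − (3/2)·R1: [0, 8, 8, -4, -9]
R3 ← R3 + (5/4)·R2: [0, 0, -12, 15, 3/4]
R4 ← R4 − (2/3)·R2: [0, 0, 16/3, -20/3, -1/3]
R4 ← R4 + (4/9)·R3: [0, 0, 0, 0, 0]
3 nonzero rows, so rank(C) = 3.
C has 5 columns; by rank–nullity, nullity = 5 − 3 = 2.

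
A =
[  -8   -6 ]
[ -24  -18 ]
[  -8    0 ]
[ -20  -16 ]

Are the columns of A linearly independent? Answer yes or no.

Row reduce A to echelon form.
R2 ← R2 − (3)·R1: [0, 0]
R3 ← R3 − R1: [0, 6]
R4 ← R4 − (5/2)·R1: [0, -1]
Swap R2 ↔ R3
R4 ← R4 + (1/6)·R2: [0, 0]
2 pivots among 2 columns.
Every column is a pivot column, so the columns are linearly independent.

yes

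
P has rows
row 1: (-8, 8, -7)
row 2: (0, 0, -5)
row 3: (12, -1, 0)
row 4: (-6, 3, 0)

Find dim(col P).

3

Row reduce to echelon form.
R3 ← R3 + (3/2)·R1: [0, 11, -21/2]
R4 ← R4 − (3/4)·R1: [0, -3, 21/4]
Swap R2 ↔ R3
R4 ← R4 + (3/11)·R2: [0, 0, 105/44]
R4 ← R4 + (21/44)·R3: [0, 0, 0]
Echelon form has 3 nonzero rows, so rank(P) = 3.
The column space has dimension equal to the rank: 3.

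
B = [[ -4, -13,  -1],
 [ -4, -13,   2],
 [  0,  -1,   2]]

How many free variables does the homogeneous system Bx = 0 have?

0

Row reduce to echelon form.
R2 ← R2 − R1: [0, 0, 3]
Swap R2 ↔ R3
3 nonzero rows, so rank(B) = 3.
B has 3 columns; by rank–nullity, nullity = 3 − 3 = 0.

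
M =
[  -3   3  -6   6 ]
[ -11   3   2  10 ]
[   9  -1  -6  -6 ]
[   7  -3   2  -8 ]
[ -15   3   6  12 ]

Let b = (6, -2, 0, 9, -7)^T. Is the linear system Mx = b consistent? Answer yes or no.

no

Row reduce the augmented matrix [M | b].
R2 ← R2 − (11/3)·R1: [0, -8, 24, -12, -24]
R3 ← R3 + (3)·R1: [0, 8, -24, 12, 18]
R4 ← R4 + (7/3)·R1: [0, 4, -12, 6, 23]
R5 ← R5 − (5)·R1: [0, -12, 36, -18, -37]
R3 ← R3 + R2: [0, 0, 0, 0, -6]
R4 ← R4 + (1/2)·R2: [0, 0, 0, 0, 11]
R5 ← R5 − (3/2)·R2: [0, 0, 0, 0, -1]
R4 ← R4 + (11/6)·R3: [0, 0, 0, 0, 0]
R5 ← R5 − (1/6)·R3: [0, 0, 0, 0, 0]
The echelon form has 3 nonzero rows; the last pivot sits in the augmented column, so rank(M) = 2 but rank([M|b]) = 3.
Since the ranks differ, the system is inconsistent.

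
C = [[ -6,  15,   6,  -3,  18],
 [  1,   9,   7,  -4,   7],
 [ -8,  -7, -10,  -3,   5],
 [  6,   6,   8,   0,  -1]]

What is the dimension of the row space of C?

Row reduce to echelon form.
R2 ← R2 + (1/6)·R1: [0, 23/2, 8, -9/2, 10]
R3 ← R3 − (4/3)·R1: [0, -27, -18, 1, -19]
R4 ← R4 + R1: [0, 21, 14, -3, 17]
R3 ← R3 + (54/23)·R2: [0, 0, 18/23, -220/23, 103/23]
R4 ← R4 − (42/23)·R2: [0, 0, -14/23, 120/23, -29/23]
R4 ← R4 + (7/9)·R3: [0, 0, 0, -20/9, 20/9]
Echelon form has 4 nonzero rows, so rank(C) = 4.
The row space has dimension equal to the rank: 4.

4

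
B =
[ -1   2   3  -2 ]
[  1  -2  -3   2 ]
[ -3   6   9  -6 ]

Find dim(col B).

1

Row reduce to echelon form.
R2 ← R2 + R1: [0, 0, 0, 0]
R3 ← R3 − (3)·R1: [0, 0, 0, 0]
Echelon form has 1 nonzero row, so rank(B) = 1.
The column space has dimension equal to the rank: 1.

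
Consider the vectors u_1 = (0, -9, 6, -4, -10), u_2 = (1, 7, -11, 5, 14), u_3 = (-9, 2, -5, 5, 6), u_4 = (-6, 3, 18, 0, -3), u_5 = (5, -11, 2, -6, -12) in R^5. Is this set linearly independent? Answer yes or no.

no

Form the matrix with these vectors as rows and row reduce.
Swap R1 ↔ R2
R3 ← R3 + (9)·R1: [0, 65, -104, 50, 132]
R4 ← R4 + (6)·R1: [0, 45, -48, 30, 81]
R5 ← R5 − (5)·R1: [0, -46, 57, -31, -82]
R3 ← R3 + (65/9)·R2: [0, 0, -182/3, 190/9, 538/9]
R4 ← R4 + (5)·R2: [0, 0, -18, 10, 31]
R5 ← R5 − (46/9)·R2: [0, 0, 79/3, -95/9, -278/9]
R4 ← R4 − (27/91)·R3: [0, 0, 0, 340/91, 1207/91]
R5 ← R5 + (79/182)·R3: [0, 0, 0, -380/273, -1349/273]
R5 ← R5 + (19/51)·R4: [0, 0, 0, 0, 0]
4 nonzero rows, so the 5 vectors span a space of dimension 4.
Since 4 < 5, the vectors are linearly dependent.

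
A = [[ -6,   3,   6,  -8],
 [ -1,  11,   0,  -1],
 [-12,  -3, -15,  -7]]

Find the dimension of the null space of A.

Row reduce to echelon form.
R2 ← R2 − (1/6)·R1: [0, 21/2, -1, 1/3]
R3 ← R3 − (2)·R1: [0, -9, -27, 9]
R3 ← R3 + (6/7)·R2: [0, 0, -195/7, 65/7]
3 nonzero rows, so rank(A) = 3.
A has 4 columns; by rank–nullity, nullity = 4 − 3 = 1.

1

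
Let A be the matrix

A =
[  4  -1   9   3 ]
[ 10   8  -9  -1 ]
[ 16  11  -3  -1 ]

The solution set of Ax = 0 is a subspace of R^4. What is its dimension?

Row reduce to echelon form.
R2 ← R2 − (5/2)·R1: [0, 21/2, -63/2, -17/2]
R3 ← R3 − (4)·R1: [0, 15, -39, -13]
R3 ← R3 − (10/7)·R2: [0, 0, 6, -6/7]
3 nonzero rows, so rank(A) = 3.
A has 4 columns; by rank–nullity, nullity = 4 − 3 = 1.

1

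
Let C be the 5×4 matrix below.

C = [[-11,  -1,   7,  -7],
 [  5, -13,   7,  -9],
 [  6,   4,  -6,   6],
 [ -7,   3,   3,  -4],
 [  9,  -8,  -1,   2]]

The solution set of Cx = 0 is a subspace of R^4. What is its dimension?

Row reduce to echelon form.
R2 ← R2 + (5/11)·R1: [0, -148/11, 112/11, -134/11]
R3 ← R3 + (6/11)·R1: [0, 38/11, -24/11, 24/11]
R4 ← R4 − (7/11)·R1: [0, 40/11, -16/11, 5/11]
R5 ← R5 + (9/11)·R1: [0, -97/11, 52/11, -41/11]
R3 ← R3 + (19/74)·R2: [0, 0, 16/37, -35/37]
R4 ← R4 + (10/37)·R2: [0, 0, 48/37, -105/37]
R5 ← R5 − (97/148)·R2: [0, 0, -72/37, 315/74]
R4 ← R4 − (3)·R3: [0, 0, 0, 0]
R5 ← R5 + (9/2)·R3: [0, 0, 0, 0]
3 nonzero rows, so rank(C) = 3.
C has 4 columns; by rank–nullity, nullity = 4 − 3 = 1.

1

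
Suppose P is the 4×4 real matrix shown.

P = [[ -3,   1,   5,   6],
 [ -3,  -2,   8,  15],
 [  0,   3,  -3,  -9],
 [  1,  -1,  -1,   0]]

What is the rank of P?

2

Row reduce to echelon form.
R2 ← R2 − R1: [0, -3, 3, 9]
R4 ← R4 + (1/3)·R1: [0, -2/3, 2/3, 2]
R3 ← R3 + R2: [0, 0, 0, 0]
R4 ← R4 − (2/9)·R2: [0, 0, 0, 0]
Echelon form has 2 nonzero rows, so rank(P) = 2.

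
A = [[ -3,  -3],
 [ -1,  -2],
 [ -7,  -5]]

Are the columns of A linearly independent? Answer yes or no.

yes

Row reduce A to echelon form.
R2 ← R2 − (1/3)·R1: [0, -1]
R3 ← R3 − (7/3)·R1: [0, 2]
R3 ← R3 + (2)·R2: [0, 0]
2 pivots among 2 columns.
Every column is a pivot column, so the columns are linearly independent.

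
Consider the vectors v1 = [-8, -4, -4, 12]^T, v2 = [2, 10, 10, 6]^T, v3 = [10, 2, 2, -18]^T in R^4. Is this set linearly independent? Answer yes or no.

no

Form the matrix with these vectors as rows and row reduce.
R2 ← R2 + (1/4)·R1: [0, 9, 9, 9]
R3 ← R3 + (5/4)·R1: [0, -3, -3, -3]
R3 ← R3 + (1/3)·R2: [0, 0, 0, 0]
2 nonzero rows, so the 3 vectors span a space of dimension 2.
Since 2 < 3, the vectors are linearly dependent.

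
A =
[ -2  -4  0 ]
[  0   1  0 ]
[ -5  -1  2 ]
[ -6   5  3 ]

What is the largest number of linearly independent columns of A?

3

Row reduce to echelon form.
R3 ← R3 − (5/2)·R1: [0, 9, 2]
R4 ← R4 − (3)·R1: [0, 17, 3]
R3 ← R3 − (9)·R2: [0, 0, 2]
R4 ← R4 − (17)·R2: [0, 0, 3]
R4 ← R4 − (3/2)·R3: [0, 0, 0]
Echelon form has 3 nonzero rows, so rank(A) = 3.
The rank gives the maximum number of linearly independent columns: 3.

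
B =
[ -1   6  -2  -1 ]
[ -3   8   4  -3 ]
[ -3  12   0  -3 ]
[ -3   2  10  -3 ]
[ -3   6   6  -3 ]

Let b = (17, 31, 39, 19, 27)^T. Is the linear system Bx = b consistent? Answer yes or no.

Row reduce the augmented matrix [B | b].
R2 ← R2 − (3)·R1: [0, -10, 10, 0, -20]
R3 ← R3 − (3)·R1: [0, -6, 6, 0, -12]
R4 ← R4 − (3)·R1: [0, -16, 16, 0, -32]
R5 ← R5 − (3)·R1: [0, -12, 12, 0, -24]
R3 ← R3 − (3/5)·R2: [0, 0, 0, 0, 0]
R4 ← R4 − (8/5)·R2: [0, 0, 0, 0, 0]
R5 ← R5 − (6/5)·R2: [0, 0, 0, 0, 0]
The echelon form has 2 nonzero rows, and every pivot lies in the first 4 columns, so rank(B) = rank([B|b]) = 2.
The system is consistent.

yes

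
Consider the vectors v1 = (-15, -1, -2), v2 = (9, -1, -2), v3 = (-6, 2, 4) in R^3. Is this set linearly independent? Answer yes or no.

Form the matrix with these vectors as rows and row reduce.
R2 ← R2 + (3/5)·R1: [0, -8/5, -16/5]
R3 ← R3 − (2/5)·R1: [0, 12/5, 24/5]
R3 ← R3 + (3/2)·R2: [0, 0, 0]
2 nonzero rows, so the 3 vectors span a space of dimension 2.
Since 2 < 3, the vectors are linearly dependent.

no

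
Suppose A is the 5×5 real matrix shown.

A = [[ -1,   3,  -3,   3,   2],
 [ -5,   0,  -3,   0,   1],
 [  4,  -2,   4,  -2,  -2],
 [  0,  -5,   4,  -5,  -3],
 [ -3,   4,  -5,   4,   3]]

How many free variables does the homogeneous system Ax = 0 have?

Row reduce to echelon form.
R2 ← R2 − (5)·R1: [0, -15, 12, -15, -9]
R3 ← R3 + (4)·R1: [0, 10, -8, 10, 6]
R5 ← R5 − (3)·R1: [0, -5, 4, -5, -3]
R3 ← R3 + (2/3)·R2: [0, 0, 0, 0, 0]
R4 ← R4 − (1/3)·R2: [0, 0, 0, 0, 0]
R5 ← R5 − (1/3)·R2: [0, 0, 0, 0, 0]
2 nonzero rows, so rank(A) = 2.
A has 5 columns; by rank–nullity, nullity = 5 − 2 = 3.

3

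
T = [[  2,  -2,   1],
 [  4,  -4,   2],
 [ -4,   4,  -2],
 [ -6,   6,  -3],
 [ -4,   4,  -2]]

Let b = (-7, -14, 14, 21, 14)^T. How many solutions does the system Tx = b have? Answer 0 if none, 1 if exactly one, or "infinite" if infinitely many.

Row reduce the augmented matrix [T | b].
R2 ← R2 − (2)·R1: [0, 0, 0, 0]
R3 ← R3 + (2)·R1: [0, 0, 0, 0]
R4 ← R4 + (3)·R1: [0, 0, 0, 0]
R5 ← R5 + (2)·R1: [0, 0, 0, 0]
The echelon form has 1 nonzero rows, and every pivot lies in the first 3 columns, so rank(T) = rank([T|b]) = 1.
The system is consistent.
rank = 1 < 3 unknowns, so there are infinitely many solutions.

infinite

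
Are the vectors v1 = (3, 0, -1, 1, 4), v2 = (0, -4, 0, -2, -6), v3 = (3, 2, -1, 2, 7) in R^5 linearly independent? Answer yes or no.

Form the matrix with these vectors as rows and row reduce.
R3 ← R3 − R1: [0, 2, 0, 1, 3]
R3 ← R3 + (1/2)·R2: [0, 0, 0, 0, 0]
2 nonzero rows, so the 3 vectors span a space of dimension 2.
Since 2 < 3, the vectors are linearly dependent.

no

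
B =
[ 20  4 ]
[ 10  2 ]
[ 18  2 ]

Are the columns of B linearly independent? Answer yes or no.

yes

Row reduce B to echelon form.
R2 ← R2 − (1/2)·R1: [0, 0]
R3 ← R3 − (9/10)·R1: [0, -8/5]
Swap R2 ↔ R3
2 pivots among 2 columns.
Every column is a pivot column, so the columns are linearly independent.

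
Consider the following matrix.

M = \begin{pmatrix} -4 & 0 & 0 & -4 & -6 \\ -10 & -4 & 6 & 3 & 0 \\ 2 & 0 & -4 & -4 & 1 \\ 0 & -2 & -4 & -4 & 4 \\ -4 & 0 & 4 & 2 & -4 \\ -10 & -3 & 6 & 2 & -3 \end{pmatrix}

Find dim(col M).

Row reduce to echelon form.
R2 ← R2 − (5/2)·R1: [0, -4, 6, 13, 15]
R3 ← R3 + (1/2)·R1: [0, 0, -4, -6, -2]
R5 ← R5 − R1: [0, 0, 4, 6, 2]
R6 ← R6 − (5/2)·R1: [0, -3, 6, 12, 12]
R4 ← R4 − (1/2)·R2: [0, 0, -7, -21/2, -7/2]
R6 ← R6 − (3/4)·R2: [0, 0, 3/2, 9/4, 3/4]
R4 ← R4 − (7/4)·R3: [0, 0, 0, 0, 0]
R5 ← R5 + R3: [0, 0, 0, 0, 0]
R6 ← R6 + (3/8)·R3: [0, 0, 0, 0, 0]
Echelon form has 3 nonzero rows, so rank(M) = 3.
The column space has dimension equal to the rank: 3.

3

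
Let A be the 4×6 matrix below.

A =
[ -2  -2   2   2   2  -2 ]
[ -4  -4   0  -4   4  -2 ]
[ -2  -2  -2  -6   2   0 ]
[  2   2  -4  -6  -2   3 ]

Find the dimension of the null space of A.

Row reduce to echelon form.
R2 ← R2 − (2)·R1: [0, 0, -4, -8, 0, 2]
R3 ← R3 − R1: [0, 0, -4, -8, 0, 2]
R4 ← R4 + R1: [0, 0, -2, -4, 0, 1]
R3 ← R3 − R2: [0, 0, 0, 0, 0, 0]
R4 ← R4 − (1/2)·R2: [0, 0, 0, 0, 0, 0]
2 nonzero rows, so rank(A) = 2.
A has 6 columns; by rank–nullity, nullity = 6 − 2 = 4.

4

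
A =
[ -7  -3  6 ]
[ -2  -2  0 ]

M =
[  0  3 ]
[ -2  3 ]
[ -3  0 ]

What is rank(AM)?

First compute AM:
[[-12, -30],
 [  4, -12]]
Now row reduce the product.
R2 ← R2 + (1/3)·R1: [0, -22]
2 nonzero rows, so rank(AM) = 2.

2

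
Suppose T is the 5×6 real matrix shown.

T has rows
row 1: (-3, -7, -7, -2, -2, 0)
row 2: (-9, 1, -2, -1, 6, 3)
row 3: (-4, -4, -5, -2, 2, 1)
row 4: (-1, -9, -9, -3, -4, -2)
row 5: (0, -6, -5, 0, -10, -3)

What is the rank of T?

Row reduce to echelon form.
R2 ← R2 − (3)·R1: [0, 22, 19, 5, 12, 3]
R3 ← R3 − (4/3)·R1: [0, 16/3, 13/3, 2/3, 14/3, 1]
R4 ← R4 − (1/3)·R1: [0, -20/3, -20/3, -7/3, -10/3, -2]
R3 ← R3 − (8/33)·R2: [0, 0, -3/11, -6/11, 58/33, 3/11]
R4 ← R4 + (10/33)·R2: [0, 0, -10/11, -9/11, 10/33, -12/11]
R5 ← R5 + (3/11)·R2: [0, 0, 2/11, 15/11, -74/11, -24/11]
R4 ← R4 − (10/3)·R3: [0, 0, 0, 1, -50/9, -2]
R5 ← R5 + (2/3)·R3: [0, 0, 0, 1, -50/9, -2]
R5 ← R5 − R4: [0, 0, 0, 0, 0, 0]
Echelon form has 4 nonzero rows, so rank(T) = 4.

4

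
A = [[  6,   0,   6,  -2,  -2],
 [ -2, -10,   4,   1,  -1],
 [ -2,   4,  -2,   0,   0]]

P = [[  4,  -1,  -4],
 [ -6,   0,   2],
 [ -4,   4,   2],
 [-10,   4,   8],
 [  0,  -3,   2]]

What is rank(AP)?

First compute AP:
[[ 20,  16, -32],
 [ 26,  25,   2],
 [-24,  -6,  12]]
Now row reduce the product.
R2 ← R2 − (13/10)·R1: [0, 21/5, 218/5]
R3 ← R3 + (6/5)·R1: [0, 66/5, -132/5]
R3 ← R3 − (22/7)·R2: [0, 0, -1144/7]
3 nonzero rows, so rank(AP) = 3.

3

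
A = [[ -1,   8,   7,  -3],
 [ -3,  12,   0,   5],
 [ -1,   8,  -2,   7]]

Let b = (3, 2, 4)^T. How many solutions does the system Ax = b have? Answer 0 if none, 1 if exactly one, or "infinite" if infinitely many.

infinite

Row reduce the augmented matrix [A | b].
R2 ← R2 − (3)·R1: [0, -12, -21, 14, -7]
R3 ← R3 − R1: [0, 0, -9, 10, 1]
The echelon form has 3 nonzero rows, and every pivot lies in the first 4 columns, so rank(A) = rank([A|b]) = 3.
The system is consistent.
rank = 3 < 4 unknowns, so there are infinitely many solutions.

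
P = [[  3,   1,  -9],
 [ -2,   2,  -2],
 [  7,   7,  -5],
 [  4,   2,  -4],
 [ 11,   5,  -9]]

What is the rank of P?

Row reduce to echelon form.
R2 ← R2 + (2/3)·R1: [0, 8/3, -8]
R3 ← R3 − (7/3)·R1: [0, 14/3, 16]
R4 ← R4 − (4/3)·R1: [0, 2/3, 8]
R5 ← R5 − (11/3)·R1: [0, 4/3, 24]
R3 ← R3 − (7/4)·R2: [0, 0, 30]
R4 ← R4 − (1/4)·R2: [0, 0, 10]
R5 ← R5 − (1/2)·R2: [0, 0, 28]
R4 ← R4 − (1/3)·R3: [0, 0, 0]
R5 ← R5 − (14/15)·R3: [0, 0, 0]
Echelon form has 3 nonzero rows, so rank(P) = 3.

3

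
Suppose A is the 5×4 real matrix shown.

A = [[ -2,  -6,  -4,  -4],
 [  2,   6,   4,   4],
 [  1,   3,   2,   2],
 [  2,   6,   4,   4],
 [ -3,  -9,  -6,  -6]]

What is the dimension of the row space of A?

Row reduce to echelon form.
R2 ← R2 + R1: [0, 0, 0, 0]
R3 ← R3 + (1/2)·R1: [0, 0, 0, 0]
R4 ← R4 + R1: [0, 0, 0, 0]
R5 ← R5 − (3/2)·R1: [0, 0, 0, 0]
Echelon form has 1 nonzero row, so rank(A) = 1.
The row space has dimension equal to the rank: 1.

1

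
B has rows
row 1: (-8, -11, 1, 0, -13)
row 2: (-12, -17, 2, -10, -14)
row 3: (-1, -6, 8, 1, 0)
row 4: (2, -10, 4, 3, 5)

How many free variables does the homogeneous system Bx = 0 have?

1

Row reduce to echelon form.
R2 ← R2 − (3/2)·R1: [0, -1/2, 1/2, -10, 11/2]
R3 ← R3 − (1/8)·R1: [0, -37/8, 63/8, 1, 13/8]
R4 ← R4 + (1/4)·R1: [0, -51/4, 17/4, 3, 7/4]
R3 ← R3 − (37/4)·R2: [0, 0, 13/4, 187/2, -197/4]
R4 ← R4 − (51/2)·R2: [0, 0, -17/2, 258, -277/2]
R4 ← R4 + (34/13)·R3: [0, 0, 0, 6533/13, -3475/13]
4 nonzero rows, so rank(B) = 4.
B has 5 columns; by rank–nullity, nullity = 5 − 4 = 1.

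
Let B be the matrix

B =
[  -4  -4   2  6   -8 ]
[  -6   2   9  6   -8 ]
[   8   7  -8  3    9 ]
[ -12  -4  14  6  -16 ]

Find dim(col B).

3

Row reduce to echelon form.
R2 ← R2 − (3/2)·R1: [0, 8, 6, -3, 4]
R3 ← R3 + (2)·R1: [0, -1, -4, 15, -7]
R4 ← R4 − (3)·R1: [0, 8, 8, -12, 8]
R3 ← R3 + (1/8)·R2: [0, 0, -13/4, 117/8, -13/2]
R4 ← R4 − R2: [0, 0, 2, -9, 4]
R4 ← R4 + (8/13)·R3: [0, 0, 0, 0, 0]
Echelon form has 3 nonzero rows, so rank(B) = 3.
The column space has dimension equal to the rank: 3.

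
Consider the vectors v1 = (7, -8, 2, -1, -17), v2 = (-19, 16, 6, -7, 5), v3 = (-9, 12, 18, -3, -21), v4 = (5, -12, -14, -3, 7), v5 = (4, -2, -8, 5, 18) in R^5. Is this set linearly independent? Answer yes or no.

Form the matrix with these vectors as rows and row reduce.
R2 ← R2 + (19/7)·R1: [0, -40/7, 80/7, -68/7, -288/7]
R3 ← R3 + (9/7)·R1: [0, 12/7, 144/7, -30/7, -300/7]
R4 ← R4 − (5/7)·R1: [0, -44/7, -108/7, -16/7, 134/7]
R5 ← R5 − (4/7)·R1: [0, 18/7, -64/7, 39/7, 194/7]
R3 ← R3 + (3/10)·R2: [0, 0, 24, -36/5, -276/5]
R4 ← R4 − (11/10)·R2: [0, 0, -28, 42/5, 322/5]
R5 ← R5 + (9/20)·R2: [0, 0, -4, 6/5, 46/5]
R4 ← R4 + (7/6)·R3: [0, 0, 0, 0, 0]
R5 ← R5 + (1/6)·R3: [0, 0, 0, 0, 0]
3 nonzero rows, so the 5 vectors span a space of dimension 3.
Since 3 < 5, the vectors are linearly dependent.

no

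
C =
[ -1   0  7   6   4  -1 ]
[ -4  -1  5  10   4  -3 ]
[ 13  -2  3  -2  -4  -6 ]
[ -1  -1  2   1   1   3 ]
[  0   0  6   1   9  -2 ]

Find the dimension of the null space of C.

1

Row reduce to echelon form.
R2 ← R2 − (4)·R1: [0, -1, -23, -14, -12, 1]
R3 ← R3 + (13)·R1: [0, -2, 94, 76, 48, -19]
R4 ← R4 − R1: [0, -1, -5, -5, -3, 4]
R3 ← R3 − (2)·R2: [0, 0, 140, 104, 72, -21]
R4 ← R4 − R2: [0, 0, 18, 9, 9, 3]
R4 ← R4 − (9/70)·R3: [0, 0, 0, -153/35, -9/35, 57/10]
R5 ← R5 − (3/70)·R3: [0, 0, 0, -121/35, 207/35, -11/10]
R5 ← R5 − (121/153)·R4: [0, 0, 0, 0, 104/17, -286/51]
5 nonzero rows, so rank(C) = 5.
C has 6 columns; by rank–nullity, nullity = 6 − 5 = 1.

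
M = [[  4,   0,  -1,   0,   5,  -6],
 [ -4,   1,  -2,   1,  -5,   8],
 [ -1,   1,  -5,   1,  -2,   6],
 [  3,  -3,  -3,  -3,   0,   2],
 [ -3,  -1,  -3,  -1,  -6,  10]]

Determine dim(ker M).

3

Row reduce to echelon form.
R2 ← R2 + R1: [0, 1, -3, 1, 0, 2]
R3 ← R3 + (1/4)·R1: [0, 1, -21/4, 1, -3/4, 9/2]
R4 ← R4 − (3/4)·R1: [0, -3, -9/4, -3, -15/4, 13/2]
R5 ← R5 + (3/4)·R1: [0, -1, -15/4, -1, -9/4, 11/2]
R3 ← R3 − R2: [0, 0, -9/4, 0, -3/4, 5/2]
R4 ← R4 + (3)·R2: [0, 0, -45/4, 0, -15/4, 25/2]
R5 ← R5 + R2: [0, 0, -27/4, 0, -9/4, 15/2]
R4 ← R4 − (5)·R3: [0, 0, 0, 0, 0, 0]
R5 ← R5 − (3)·R3: [0, 0, 0, 0, 0, 0]
3 nonzero rows, so rank(M) = 3.
M has 6 columns; by rank–nullity, nullity = 6 − 3 = 3.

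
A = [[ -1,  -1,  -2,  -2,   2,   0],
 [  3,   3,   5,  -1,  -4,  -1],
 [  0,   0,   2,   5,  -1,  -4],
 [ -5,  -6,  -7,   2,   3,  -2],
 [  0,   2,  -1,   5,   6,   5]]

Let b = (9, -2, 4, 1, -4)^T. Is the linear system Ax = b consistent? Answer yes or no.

Row reduce the augmented matrix [A | b].
R2 ← R2 + (3)·R1: [0, 0, -1, -7, 2, -1, 25]
R4 ← R4 − (5)·R1: [0, -1, 3, 12, -7, -2, -44]
Swap R2 ↔ R4
R5 ← R5 + (2)·R2: [0, 0, 5, 29, -8, 1, -92]
R4 ← R4 + (1/2)·R3: [0, 0, 0, -9/2, 3/2, -3, 27]
R5 ← R5 − (5/2)·R3: [0, 0, 0, 33/2, -11/2, 11, -102]
R5 ← R5 + (11/3)·R4: [0, 0, 0, 0, 0, 0, -3]
The echelon form has 5 nonzero rows; the last pivot sits in the augmented column, so rank(A) = 4 but rank([A|b]) = 5.
Since the ranks differ, the system is inconsistent.

no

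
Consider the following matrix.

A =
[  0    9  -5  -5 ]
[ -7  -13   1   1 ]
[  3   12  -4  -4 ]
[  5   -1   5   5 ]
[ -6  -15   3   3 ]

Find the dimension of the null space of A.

Row reduce to echelon form.
Swap R1 ↔ R2
R3 ← R3 + (3/7)·R1: [0, 45/7, -25/7, -25/7]
R4 ← R4 + (5/7)·R1: [0, -72/7, 40/7, 40/7]
R5 ← R5 − (6/7)·R1: [0, -27/7, 15/7, 15/7]
R3 ← R3 − (5/7)·R2: [0, 0, 0, 0]
R4 ← R4 + (8/7)·R2: [0, 0, 0, 0]
R5 ← R5 + (3/7)·R2: [0, 0, 0, 0]
2 nonzero rows, so rank(A) = 2.
A has 4 columns; by rank–nullity, nullity = 4 − 2 = 2.

2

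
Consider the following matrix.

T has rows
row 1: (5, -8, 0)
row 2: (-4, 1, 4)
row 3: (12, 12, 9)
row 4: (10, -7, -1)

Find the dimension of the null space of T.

0

Row reduce to echelon form.
R2 ← R2 + (4/5)·R1: [0, -27/5, 4]
R3 ← R3 − (12/5)·R1: [0, 156/5, 9]
R4 ← R4 − (2)·R1: [0, 9, -1]
R3 ← R3 + (52/9)·R2: [0, 0, 289/9]
R4 ← R4 + (5/3)·R2: [0, 0, 17/3]
R4 ← R4 − (3/17)·R3: [0, 0, 0]
3 nonzero rows, so rank(T) = 3.
T has 3 columns; by rank–nullity, nullity = 3 − 3 = 0.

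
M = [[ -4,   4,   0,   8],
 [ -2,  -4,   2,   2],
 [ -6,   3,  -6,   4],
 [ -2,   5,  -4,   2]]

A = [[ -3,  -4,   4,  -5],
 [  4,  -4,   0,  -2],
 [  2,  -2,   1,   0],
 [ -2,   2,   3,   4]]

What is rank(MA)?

First compute MA:
[[ 12,  16,   8,  44],
 [-10,  24,   0,  26],
 [ 10,  32, -18,  40],
 [ 14,   0,  -6,   8]]
Now row reduce the product.
R2 ← R2 + (5/6)·R1: [0, 112/3, 20/3, 188/3]
R3 ← R3 − (5/6)·R1: [0, 56/3, -74/3, 10/3]
R4 ← R4 − (7/6)·R1: [0, -56/3, -46/3, -130/3]
R3 ← R3 − (1/2)·R2: [0, 0, -28, -28]
R4 ← R4 + (1/2)·R2: [0, 0, -12, -12]
R4 ← R4 − (3/7)·R3: [0, 0, 0, 0]
3 nonzero rows, so rank(MA) = 3.

3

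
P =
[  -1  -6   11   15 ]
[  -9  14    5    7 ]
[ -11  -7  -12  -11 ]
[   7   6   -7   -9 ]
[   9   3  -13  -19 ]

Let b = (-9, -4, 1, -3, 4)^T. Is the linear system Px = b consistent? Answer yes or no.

Row reduce the augmented matrix [P | b].
R2 ← R2 − (9)·R1: [0, 68, -94, -128, 77]
R3 ← R3 − (11)·R1: [0, 59, -133, -176, 100]
R4 ← R4 + (7)·R1: [0, -36, 70, 96, -66]
R5 ← R5 + (9)·R1: [0, -51, 86, 116, -77]
R3 ← R3 − (59/68)·R2: [0, 0, -1749/34, -1104/17, 2257/68]
R4 ← R4 + (9/17)·R2: [0, 0, 344/17, 480/17, -429/17]
R5 ← R5 + (3/4)·R2: [0, 0, 31/2, 20, -77/4]
R4 ← R4 + (688/1749)·R3: [0, 0, 0, 1568/583, -21301/1749]
R5 ← R5 + (527/1749)·R3: [0, 0, 0, 252/583, -32353/3498]
R5 ← R5 − (9/56)·R4: [0, 0, 0, 0, -175/24]
The echelon form has 5 nonzero rows; the last pivot sits in the augmented column, so rank(P) = 4 but rank([P|b]) = 5.
Since the ranks differ, the system is inconsistent.

no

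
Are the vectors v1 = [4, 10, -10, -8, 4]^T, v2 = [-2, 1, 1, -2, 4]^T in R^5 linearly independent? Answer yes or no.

yes

Form the matrix with these vectors as rows and row reduce.
R2 ← R2 + (1/2)·R1: [0, 6, -4, -6, 6]
2 nonzero rows, so the 2 vectors span a space of dimension 2.
Since 2 = 2, the vectors are linearly independent.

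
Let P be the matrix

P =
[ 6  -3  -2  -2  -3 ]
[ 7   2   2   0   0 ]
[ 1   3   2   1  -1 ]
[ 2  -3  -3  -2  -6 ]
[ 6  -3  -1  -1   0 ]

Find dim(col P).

4

Row reduce to echelon form.
R2 ← R2 − (7/6)·R1: [0, 11/2, 13/3, 7/3, 7/2]
R3 ← R3 − (1/6)·R1: [0, 7/2, 7/3, 4/3, -1/2]
R4 ← R4 − (1/3)·R1: [0, -2, -7/3, -4/3, -5]
R5 ← R5 − R1: [0, 0, 1, 1, 3]
R3 ← R3 − (7/11)·R2: [0, 0, -14/33, -5/33, -30/11]
R4 ← R4 + (4/11)·R2: [0, 0, -25/33, -16/33, -41/11]
R4 ← R4 − (25/14)·R3: [0, 0, 0, -3/14, 8/7]
R5 ← R5 + (33/14)·R3: [0, 0, 0, 9/14, -24/7]
R5 ← R5 + (3)·R4: [0, 0, 0, 0, 0]
Echelon form has 4 nonzero rows, so rank(P) = 4.
The column space has dimension equal to the rank: 4.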